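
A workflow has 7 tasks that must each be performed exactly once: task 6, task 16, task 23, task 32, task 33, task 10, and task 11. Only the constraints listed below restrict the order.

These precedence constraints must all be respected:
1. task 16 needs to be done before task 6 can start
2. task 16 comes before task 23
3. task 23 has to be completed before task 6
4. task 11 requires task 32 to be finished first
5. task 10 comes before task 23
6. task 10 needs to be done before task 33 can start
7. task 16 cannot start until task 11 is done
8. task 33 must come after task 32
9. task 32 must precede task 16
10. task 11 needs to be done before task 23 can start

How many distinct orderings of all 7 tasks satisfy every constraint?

17

The tasks with no prerequisites are task 32, task 10; any of them can be placed first.
Enumerating by repeatedly choosing an available task (one whose prerequisites are all placed) gives 17 distinct complete orderings.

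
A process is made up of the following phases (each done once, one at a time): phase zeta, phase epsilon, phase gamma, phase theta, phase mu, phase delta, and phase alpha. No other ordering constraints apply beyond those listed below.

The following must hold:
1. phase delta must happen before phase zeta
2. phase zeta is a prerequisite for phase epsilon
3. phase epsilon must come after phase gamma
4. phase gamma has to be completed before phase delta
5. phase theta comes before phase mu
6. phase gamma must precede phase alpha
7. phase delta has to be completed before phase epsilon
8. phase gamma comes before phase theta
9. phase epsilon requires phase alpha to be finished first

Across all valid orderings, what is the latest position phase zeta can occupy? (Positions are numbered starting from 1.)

6

Following the constraints forward from phase zeta, its only required successor is phase epsilon.
So at least 1 phase follows phase zeta, putting phase zeta no later than position 6. That position is achievable by scheduling everything else first.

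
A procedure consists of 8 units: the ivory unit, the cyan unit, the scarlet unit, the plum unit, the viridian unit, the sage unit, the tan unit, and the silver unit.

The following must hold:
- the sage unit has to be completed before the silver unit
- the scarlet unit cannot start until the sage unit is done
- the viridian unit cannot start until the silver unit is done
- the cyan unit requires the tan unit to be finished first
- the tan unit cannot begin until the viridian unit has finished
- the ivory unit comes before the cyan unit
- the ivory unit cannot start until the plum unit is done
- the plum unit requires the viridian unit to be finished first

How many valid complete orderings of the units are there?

21

The sage unit is the only unit with nothing required before it, so every ordering starts there.
Systematically extending each partial ordering one unit at a time and counting, there are 21 complete orderings.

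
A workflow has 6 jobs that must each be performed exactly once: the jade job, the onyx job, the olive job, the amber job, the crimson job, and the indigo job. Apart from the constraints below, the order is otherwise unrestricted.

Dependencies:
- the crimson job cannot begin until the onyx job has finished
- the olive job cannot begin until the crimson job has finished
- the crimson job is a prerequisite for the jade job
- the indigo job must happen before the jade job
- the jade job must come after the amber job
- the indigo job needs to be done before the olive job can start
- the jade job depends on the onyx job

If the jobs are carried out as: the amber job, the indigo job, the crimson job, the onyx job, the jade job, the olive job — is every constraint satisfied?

No

The sequence places the crimson job ahead of the onyx job.
That contradicts the constraint that the onyx job must precede the crimson job.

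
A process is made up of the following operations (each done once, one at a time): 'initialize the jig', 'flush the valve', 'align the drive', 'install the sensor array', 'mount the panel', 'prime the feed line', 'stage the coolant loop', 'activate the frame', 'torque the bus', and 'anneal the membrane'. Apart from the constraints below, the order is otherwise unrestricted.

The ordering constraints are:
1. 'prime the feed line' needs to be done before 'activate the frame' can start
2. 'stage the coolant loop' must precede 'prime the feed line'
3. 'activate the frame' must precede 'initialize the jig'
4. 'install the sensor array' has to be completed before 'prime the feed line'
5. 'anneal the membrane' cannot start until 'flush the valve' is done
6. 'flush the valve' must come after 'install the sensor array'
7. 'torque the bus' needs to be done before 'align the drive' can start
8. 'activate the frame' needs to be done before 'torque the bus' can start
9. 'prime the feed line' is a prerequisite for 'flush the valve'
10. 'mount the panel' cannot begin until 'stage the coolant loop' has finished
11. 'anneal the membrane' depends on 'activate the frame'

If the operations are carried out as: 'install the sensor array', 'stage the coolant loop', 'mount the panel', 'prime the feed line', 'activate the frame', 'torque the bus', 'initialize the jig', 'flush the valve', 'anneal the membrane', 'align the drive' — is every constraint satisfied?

Yes

Every stated constraint is respected: 'install the sensor array' sits at position 1, ahead of 'flush the valve' at position 8, and each of the other listed pairs likewise has the predecessor earlier in the sequence.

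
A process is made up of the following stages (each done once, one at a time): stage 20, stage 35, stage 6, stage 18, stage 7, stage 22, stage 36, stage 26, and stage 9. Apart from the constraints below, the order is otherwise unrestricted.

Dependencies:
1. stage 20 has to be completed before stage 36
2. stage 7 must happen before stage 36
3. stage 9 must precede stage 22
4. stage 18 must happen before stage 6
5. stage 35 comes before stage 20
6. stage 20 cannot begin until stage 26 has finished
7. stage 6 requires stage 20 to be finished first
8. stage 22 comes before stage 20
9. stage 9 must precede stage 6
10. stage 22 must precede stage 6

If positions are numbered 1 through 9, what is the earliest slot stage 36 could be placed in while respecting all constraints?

7

The stages that are forced before stage 36, directly or transitively, are stage 20, stage 35, stage 7, stage 22, stage 26, stage 9. That's 6 stages.
So at minimum 6 stages come before stage 36, putting stage 36 no earlier than position 7. That position is achievable by scheduling exactly those predecessors first.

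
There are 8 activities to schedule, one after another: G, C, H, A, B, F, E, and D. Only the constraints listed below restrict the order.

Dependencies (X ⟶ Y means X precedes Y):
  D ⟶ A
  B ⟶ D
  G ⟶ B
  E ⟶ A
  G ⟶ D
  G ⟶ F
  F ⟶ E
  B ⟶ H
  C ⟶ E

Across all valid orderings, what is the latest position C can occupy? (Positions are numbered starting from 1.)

6

Every activity that must follow C has to come after it. Tracing all chains starting from C, those activities are: A, E — 2 in total.
So at least 2 activities follow C, putting C no later than position 6. That position is achievable by scheduling everything else first.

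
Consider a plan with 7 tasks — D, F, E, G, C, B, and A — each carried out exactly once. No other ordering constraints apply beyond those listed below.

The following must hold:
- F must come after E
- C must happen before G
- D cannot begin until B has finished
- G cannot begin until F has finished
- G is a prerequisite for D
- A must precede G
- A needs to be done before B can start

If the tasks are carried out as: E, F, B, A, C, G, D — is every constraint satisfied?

No

In the proposed order, B appears before A.
But one of the constraints requires A before B, so this ordering violates it.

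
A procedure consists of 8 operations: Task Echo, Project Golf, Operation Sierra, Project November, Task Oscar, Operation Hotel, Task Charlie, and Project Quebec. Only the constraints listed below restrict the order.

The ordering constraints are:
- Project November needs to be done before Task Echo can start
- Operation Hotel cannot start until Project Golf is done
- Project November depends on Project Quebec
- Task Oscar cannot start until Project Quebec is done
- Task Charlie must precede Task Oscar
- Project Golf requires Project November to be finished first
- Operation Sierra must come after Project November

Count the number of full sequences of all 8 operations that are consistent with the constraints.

The operations with no prerequisites are Task Charlie, Project Quebec; any of them can be placed first.
Enumerating by repeatedly choosing an available operation (one whose prerequisites are all placed) gives 324 distinct complete orderings.

324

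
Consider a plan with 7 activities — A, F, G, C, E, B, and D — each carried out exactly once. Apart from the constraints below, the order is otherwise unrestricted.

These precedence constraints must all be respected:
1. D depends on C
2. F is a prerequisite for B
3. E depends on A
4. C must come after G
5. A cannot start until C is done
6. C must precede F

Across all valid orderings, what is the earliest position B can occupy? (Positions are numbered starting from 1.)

The activities that are forced before B, directly or transitively, are F, G, C. That's 3 activities.
So at minimum 3 activities come before B, putting B no earlier than position 4. That position is achievable by scheduling exactly those predecessors first.

4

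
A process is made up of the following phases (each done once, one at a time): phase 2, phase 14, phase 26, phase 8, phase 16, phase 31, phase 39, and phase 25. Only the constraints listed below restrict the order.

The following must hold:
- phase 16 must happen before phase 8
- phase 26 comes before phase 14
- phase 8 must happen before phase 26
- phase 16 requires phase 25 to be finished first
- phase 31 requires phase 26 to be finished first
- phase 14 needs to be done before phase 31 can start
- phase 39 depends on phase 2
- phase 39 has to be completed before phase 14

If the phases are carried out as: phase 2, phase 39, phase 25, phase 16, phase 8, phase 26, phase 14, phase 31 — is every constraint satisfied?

Yes

Checking each listed constraint against this order: for instance, phase 39 is in position 2 and phase 14 in position 7, so that constraint holds — and the remaining constraints check out the same way.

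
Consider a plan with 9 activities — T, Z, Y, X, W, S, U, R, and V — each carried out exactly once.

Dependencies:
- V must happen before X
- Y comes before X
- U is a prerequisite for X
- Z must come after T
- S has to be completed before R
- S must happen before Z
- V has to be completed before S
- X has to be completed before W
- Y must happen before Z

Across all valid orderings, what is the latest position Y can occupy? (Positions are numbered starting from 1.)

Following every chain forward from Y, the activities that must come later are Z, X, W — 3 of them.
So at least 3 activities follow Y, putting Y no later than position 6. That position is achievable by scheduling everything else first.

6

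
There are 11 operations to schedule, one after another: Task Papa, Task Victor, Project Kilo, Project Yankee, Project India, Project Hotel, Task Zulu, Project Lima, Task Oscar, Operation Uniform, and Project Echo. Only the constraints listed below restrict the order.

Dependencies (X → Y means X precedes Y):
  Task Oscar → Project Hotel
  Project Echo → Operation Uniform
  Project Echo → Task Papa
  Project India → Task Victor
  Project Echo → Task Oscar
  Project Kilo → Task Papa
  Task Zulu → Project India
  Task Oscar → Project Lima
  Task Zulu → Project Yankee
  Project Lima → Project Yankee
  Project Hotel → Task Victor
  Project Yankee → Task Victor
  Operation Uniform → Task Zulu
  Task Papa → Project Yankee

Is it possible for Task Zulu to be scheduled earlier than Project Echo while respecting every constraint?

Following Project Echo → Operation Uniform → Task Zulu, Project Echo must precede Task Zulu in every valid ordering.
So no valid ordering can have Task Zulu before Project Echo.

No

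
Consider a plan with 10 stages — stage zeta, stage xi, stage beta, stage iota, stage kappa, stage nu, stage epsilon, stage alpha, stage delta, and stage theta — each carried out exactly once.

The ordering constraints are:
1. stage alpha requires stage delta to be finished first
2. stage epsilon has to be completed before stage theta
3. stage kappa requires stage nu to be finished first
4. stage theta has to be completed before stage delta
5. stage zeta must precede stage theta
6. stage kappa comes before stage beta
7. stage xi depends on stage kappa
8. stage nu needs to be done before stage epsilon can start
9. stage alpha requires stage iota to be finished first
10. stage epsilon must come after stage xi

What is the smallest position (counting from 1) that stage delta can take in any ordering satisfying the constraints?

Working backwards through the constraints from stage delta, its full set of required predecessors is stage zeta, stage xi, stage kappa, stage nu, stage epsilon, stage theta — 6 of them.
So at minimum 6 stages come before stage delta, putting stage delta no earlier than position 7. That position is achievable by scheduling exactly those predecessors first.

7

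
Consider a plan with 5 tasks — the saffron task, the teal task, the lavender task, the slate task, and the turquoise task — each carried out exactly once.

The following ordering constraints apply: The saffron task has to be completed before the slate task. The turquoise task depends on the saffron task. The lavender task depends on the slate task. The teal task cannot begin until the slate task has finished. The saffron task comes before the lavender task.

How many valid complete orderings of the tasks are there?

Only the saffron task has no prerequisites, so it must go first.
Counting all ways to extend the partial order to a total order gives 8.

8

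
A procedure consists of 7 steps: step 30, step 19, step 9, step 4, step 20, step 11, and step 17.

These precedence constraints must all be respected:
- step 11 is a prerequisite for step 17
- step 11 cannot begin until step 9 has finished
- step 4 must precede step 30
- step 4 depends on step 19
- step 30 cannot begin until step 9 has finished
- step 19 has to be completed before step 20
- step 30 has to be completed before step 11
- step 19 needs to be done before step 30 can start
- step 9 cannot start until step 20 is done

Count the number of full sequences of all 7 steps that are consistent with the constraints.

Only step 19 has no prerequisites, so it must go first.
Enumerating by repeatedly choosing an available step (one whose prerequisites are all placed) gives 3 distinct complete orderings.

3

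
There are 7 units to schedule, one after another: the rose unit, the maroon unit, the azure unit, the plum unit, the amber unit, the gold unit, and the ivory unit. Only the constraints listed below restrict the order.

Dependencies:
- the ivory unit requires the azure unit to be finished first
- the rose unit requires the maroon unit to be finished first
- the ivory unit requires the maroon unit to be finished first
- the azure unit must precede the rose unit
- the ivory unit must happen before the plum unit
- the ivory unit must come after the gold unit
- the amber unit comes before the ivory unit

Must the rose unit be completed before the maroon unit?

In fact the dependencies run the other way: the maroon unit → the rose unit.
So the rose unit never precedes the maroon unit.

No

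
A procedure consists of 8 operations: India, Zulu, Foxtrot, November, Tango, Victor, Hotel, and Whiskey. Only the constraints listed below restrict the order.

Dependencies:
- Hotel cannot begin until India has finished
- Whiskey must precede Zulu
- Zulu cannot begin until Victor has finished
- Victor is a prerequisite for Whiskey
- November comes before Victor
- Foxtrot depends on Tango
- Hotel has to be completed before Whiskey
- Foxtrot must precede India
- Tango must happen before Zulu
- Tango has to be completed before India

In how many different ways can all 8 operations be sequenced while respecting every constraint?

15

The operations with no prerequisites are November, Tango; any of them can be placed first.
Systematically extending each partial ordering one operation at a time and counting, there are 15 complete orderings.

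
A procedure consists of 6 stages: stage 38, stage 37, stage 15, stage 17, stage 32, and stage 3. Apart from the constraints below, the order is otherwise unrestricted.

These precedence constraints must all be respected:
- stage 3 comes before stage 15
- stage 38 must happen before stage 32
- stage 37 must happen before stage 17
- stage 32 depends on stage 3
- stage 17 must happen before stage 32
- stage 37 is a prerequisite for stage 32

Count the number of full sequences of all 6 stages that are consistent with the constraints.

42

The stages with no prerequisites are stage 38, stage 37, stage 3; any of them can be placed first.
Counting all ways to extend the partial order to a total order gives 42.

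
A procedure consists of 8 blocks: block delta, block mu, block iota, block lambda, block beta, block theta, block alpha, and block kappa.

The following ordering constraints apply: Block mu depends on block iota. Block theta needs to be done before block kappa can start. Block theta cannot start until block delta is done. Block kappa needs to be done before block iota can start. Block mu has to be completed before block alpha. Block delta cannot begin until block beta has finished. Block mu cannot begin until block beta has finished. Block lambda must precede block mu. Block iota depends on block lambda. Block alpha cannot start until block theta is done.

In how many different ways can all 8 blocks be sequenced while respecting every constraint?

5

2 blocks have no prerequisites (block lambda, block beta), so any of them could come first.
Counting all ways to extend the partial order to a total order gives 5.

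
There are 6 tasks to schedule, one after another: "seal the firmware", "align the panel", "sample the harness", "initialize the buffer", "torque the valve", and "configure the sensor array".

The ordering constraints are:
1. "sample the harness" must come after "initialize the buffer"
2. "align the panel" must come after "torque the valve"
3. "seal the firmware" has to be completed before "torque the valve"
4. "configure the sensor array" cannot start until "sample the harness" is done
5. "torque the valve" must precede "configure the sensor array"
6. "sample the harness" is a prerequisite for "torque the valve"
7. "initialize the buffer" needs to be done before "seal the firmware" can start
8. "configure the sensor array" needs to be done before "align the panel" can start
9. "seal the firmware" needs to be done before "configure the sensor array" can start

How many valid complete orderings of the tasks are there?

"initialize the buffer" is the only task with nothing required before it, so every ordering starts there.
Counting all ways to extend the partial order to a total order gives 2.

2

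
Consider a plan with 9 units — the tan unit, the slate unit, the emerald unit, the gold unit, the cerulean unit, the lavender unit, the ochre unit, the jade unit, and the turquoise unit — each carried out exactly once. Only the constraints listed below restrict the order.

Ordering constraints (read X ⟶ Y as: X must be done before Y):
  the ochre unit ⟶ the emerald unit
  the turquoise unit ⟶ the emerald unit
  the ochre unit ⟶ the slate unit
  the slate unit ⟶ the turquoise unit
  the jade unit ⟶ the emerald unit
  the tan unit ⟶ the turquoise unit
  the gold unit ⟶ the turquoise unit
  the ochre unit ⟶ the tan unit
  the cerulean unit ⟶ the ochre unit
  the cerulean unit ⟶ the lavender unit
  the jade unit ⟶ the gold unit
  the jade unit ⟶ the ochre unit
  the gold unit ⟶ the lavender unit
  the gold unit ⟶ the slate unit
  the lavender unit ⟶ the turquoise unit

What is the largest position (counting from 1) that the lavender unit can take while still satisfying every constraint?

7

Every unit that must follow the lavender unit has to come after it. Tracing all chains starting from the lavender unit, those units are: the emerald unit, the turquoise unit — 2 in total.
So at least 2 units follow the lavender unit, putting the lavender unit no later than position 7. That position is achievable by scheduling everything else first.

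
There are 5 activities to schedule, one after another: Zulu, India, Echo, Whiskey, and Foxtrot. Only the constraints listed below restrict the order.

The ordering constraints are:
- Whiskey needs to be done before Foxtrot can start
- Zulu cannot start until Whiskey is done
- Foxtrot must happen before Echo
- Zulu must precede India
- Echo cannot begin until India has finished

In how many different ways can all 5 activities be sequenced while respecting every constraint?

3

Whiskey is the only activity with nothing required before it, so every ordering starts there.
Counting all ways to extend the partial order to a total order gives 3.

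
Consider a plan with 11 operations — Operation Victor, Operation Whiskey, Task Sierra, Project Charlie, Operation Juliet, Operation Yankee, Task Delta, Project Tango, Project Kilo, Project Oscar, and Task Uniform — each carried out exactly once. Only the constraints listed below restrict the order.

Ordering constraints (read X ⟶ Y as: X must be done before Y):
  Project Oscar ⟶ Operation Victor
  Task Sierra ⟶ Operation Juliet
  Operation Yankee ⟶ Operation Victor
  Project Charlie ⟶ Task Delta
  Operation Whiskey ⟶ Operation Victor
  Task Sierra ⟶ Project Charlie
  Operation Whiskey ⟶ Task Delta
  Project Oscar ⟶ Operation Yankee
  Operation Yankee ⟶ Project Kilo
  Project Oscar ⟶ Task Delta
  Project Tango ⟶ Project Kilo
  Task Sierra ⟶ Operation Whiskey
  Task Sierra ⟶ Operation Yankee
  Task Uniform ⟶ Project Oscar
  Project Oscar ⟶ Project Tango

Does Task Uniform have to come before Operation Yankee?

Following the dependencies: Task Uniform → Project Oscar → Operation Yankee.
That forces Task Uniform before Operation Yankee in every valid schedule.

Yes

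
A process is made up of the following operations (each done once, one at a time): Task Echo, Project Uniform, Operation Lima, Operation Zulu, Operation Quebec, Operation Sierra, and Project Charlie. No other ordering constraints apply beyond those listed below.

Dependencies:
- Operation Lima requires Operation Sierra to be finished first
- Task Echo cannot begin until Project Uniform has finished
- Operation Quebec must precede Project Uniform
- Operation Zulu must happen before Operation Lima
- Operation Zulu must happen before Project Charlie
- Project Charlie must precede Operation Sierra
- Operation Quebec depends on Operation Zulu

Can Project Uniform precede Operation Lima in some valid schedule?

The constraints leave Project Uniform and Operation Lima unordered relative to each other; nothing requires Operation Lima earlier.
That means at least one valid schedule has Project Uniform before Operation Lima.

Yes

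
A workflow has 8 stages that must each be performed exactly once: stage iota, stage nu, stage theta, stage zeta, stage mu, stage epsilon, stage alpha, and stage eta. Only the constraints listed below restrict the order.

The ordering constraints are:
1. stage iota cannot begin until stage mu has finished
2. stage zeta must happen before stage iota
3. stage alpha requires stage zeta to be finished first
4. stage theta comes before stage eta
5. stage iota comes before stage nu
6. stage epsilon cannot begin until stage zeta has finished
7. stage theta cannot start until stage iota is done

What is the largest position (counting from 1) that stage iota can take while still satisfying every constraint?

5

Following every chain forward from stage iota, the stages that must come later are stage nu, stage theta, stage eta — 3 of them.
With 3 mandatory successors out of 8 stages total, the latest slot for stage iota is 8−3 = 5, and it's reachable by doing all non-successors before stage iota.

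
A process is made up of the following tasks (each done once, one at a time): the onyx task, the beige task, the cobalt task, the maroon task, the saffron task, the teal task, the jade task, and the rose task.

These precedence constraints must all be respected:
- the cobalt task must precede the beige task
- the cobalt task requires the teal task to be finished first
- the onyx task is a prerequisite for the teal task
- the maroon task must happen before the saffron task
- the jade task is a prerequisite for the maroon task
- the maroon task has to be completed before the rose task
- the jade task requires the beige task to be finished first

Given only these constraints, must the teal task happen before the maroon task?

Following the dependencies: the teal task → the cobalt task → the beige task → the jade task → the maroon task.
That forces the teal task before the maroon task in every valid schedule.

Yes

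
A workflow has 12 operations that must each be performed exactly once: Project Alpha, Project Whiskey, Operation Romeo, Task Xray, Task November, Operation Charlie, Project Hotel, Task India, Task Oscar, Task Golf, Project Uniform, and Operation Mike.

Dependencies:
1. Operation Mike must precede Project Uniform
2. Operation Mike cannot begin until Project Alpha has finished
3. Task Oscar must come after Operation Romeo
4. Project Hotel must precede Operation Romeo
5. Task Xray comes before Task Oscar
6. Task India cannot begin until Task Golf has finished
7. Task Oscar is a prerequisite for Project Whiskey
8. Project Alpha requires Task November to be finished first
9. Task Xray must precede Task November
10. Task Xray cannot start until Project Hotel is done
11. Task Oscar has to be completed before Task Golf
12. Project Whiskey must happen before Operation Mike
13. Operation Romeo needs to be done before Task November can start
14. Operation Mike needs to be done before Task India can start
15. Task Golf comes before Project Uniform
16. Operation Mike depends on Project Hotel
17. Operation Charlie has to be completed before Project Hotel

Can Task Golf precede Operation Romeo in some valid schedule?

No

Following Operation Romeo → Task Oscar → Task Golf, Operation Romeo must precede Task Golf in every valid ordering.
Hence Task Golf can never be scheduled before Operation Romeo.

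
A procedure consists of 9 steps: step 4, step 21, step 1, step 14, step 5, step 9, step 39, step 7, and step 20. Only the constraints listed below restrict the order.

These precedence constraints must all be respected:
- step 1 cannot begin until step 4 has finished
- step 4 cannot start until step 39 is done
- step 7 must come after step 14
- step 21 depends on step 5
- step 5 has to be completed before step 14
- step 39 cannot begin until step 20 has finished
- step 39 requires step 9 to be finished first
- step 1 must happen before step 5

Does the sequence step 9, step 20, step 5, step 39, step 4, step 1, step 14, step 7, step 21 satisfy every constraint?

No

The sequence places step 5 ahead of step 1.
Since step 1 is required before step 5, the ordering is invalid.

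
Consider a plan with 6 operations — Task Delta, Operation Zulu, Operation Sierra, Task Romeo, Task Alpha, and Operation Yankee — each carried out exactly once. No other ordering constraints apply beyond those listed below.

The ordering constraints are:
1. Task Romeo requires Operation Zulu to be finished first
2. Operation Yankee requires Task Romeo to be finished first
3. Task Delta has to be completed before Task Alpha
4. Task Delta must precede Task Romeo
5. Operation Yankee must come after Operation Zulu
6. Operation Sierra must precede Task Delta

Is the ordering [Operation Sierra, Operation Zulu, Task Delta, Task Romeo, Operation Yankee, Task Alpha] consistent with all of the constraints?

Going through the constraints one by one, each required predecessor appears earlier in the sequence than its dependent — e.g. Operation Zulu (position 2) is before Operation Yankee (position 5), as required.

Yes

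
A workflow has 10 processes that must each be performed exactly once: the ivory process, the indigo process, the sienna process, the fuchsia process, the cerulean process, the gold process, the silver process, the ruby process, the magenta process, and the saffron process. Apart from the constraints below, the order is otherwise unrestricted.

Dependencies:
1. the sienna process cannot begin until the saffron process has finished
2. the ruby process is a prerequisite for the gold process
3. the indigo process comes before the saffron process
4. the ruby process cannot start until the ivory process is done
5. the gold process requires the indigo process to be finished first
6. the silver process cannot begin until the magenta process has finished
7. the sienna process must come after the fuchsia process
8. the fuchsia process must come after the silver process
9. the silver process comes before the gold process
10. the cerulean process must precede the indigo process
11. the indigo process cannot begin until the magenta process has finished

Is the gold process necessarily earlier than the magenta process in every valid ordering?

No

The constraints actually force the magenta process before the gold process (via the magenta process → the indigo process → the gold process), not the other way around.
So the gold process does not have to come before the magenta process — it cannot.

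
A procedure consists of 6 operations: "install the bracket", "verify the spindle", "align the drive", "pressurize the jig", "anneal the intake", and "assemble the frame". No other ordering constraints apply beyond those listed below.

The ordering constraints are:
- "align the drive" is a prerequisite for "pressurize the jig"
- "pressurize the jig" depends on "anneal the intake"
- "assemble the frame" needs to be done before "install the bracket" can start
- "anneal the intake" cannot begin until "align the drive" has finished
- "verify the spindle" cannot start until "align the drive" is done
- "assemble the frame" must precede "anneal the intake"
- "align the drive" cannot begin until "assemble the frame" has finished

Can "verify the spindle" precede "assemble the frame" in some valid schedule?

The constraints give a chain "assemble the frame" → "align the drive" → "verify the spindle", which forces "assemble the frame" before "verify the spindle".
So no valid ordering can have "verify the spindle" before "assemble the frame".

No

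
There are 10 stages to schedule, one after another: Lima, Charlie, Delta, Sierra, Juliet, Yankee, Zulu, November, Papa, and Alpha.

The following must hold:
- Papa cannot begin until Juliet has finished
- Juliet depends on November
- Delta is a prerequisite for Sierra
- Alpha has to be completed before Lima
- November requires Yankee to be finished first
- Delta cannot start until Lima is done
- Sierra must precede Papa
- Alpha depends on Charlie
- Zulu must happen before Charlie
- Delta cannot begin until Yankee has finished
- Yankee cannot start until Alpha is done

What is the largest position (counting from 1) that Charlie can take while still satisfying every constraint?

The stages that are forced after Charlie, directly or by a chain of constraints, are Lima, Delta, Sierra, Juliet, Yankee, November, Papa, Alpha. That's 8 stages.
With 8 mandatory successors out of 10 stages total, the latest slot for Charlie is 10−8 = 2, and it's reachable by doing all non-successors before Charlie.

2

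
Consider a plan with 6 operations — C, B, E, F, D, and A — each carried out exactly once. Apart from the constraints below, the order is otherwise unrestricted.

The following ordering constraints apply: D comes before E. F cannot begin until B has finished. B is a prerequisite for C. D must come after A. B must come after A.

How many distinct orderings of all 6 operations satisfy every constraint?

20

Only A has no prerequisites, so it must go first.
Systematically extending each partial ordering one operation at a time and counting, there are 20 complete orderings.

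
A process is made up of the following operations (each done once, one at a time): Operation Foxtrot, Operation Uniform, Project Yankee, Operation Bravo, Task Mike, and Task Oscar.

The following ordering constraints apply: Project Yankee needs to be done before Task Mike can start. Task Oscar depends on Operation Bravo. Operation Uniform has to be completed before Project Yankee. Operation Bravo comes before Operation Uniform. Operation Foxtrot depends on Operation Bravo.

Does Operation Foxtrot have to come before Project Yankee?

No chain of constraints connects Operation Foxtrot to Project Yankee in either direction.
There exist valid orderings with Project Yankee before Operation Foxtrot, so Operation Foxtrot is not required to come first.

No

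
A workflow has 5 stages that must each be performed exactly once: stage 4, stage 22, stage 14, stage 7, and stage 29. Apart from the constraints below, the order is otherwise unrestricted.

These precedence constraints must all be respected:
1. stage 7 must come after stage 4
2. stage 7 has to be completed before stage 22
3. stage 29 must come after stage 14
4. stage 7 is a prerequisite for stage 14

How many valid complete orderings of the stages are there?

3

Only stage 4 has no prerequisites, so it must go first.
Systematically extending each partial ordering one stage at a time and counting, there are 3 complete orderings.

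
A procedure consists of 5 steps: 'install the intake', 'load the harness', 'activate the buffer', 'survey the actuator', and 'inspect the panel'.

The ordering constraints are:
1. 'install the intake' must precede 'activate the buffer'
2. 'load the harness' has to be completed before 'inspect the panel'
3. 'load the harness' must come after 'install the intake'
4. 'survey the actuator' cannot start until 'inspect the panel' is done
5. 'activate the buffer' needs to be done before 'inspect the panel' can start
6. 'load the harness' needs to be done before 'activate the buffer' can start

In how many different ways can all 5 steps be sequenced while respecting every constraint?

1

'install the intake' is the only step with nothing required before it, so every ordering starts there.
Every step is then forced in turn, so only 1 complete ordering is consistent with the constraints.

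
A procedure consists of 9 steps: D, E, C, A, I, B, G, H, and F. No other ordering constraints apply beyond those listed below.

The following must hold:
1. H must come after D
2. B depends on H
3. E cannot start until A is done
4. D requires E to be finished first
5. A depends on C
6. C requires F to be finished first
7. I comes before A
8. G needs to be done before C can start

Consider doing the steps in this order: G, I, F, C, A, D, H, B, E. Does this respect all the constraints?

No

In the proposed order, D appears before E.
That contradicts the constraint that E must precede D.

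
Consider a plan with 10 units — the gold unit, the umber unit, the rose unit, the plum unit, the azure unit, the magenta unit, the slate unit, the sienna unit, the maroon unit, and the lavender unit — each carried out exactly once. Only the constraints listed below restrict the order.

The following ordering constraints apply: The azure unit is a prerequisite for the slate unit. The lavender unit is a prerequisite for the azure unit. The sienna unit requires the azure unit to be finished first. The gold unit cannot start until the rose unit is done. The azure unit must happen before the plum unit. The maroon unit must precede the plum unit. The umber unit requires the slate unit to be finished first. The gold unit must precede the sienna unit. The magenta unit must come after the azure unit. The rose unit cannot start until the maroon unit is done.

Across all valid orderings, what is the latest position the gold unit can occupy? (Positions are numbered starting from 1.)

Following the constraints forward from the gold unit, its only required successor is the sienna unit.
So at least 1 unit follows the gold unit, putting the gold unit no later than position 9. That position is achievable by scheduling everything else first.

9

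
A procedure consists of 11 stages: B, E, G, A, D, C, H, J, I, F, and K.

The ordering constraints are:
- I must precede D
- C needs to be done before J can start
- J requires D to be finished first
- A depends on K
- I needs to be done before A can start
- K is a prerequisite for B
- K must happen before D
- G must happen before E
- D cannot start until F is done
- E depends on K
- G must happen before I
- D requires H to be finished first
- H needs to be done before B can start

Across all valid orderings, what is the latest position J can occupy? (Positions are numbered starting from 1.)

J has no required successors, so nothing stops it from going last (position 11).

11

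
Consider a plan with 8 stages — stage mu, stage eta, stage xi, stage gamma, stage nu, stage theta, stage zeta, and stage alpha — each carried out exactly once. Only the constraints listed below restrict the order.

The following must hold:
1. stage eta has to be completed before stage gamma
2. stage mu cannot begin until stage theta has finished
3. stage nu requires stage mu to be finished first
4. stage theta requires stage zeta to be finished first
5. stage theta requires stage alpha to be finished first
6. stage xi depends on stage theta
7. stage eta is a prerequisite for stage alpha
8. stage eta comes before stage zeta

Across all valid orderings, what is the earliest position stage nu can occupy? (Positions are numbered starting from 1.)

Every stage that must precede stage nu has to come before it. Tracing all chains that end at stage nu, those stages are: stage mu, stage eta, stage theta, stage zeta, stage alpha — 5 in total.
With 5 mandatory predecessors, the earliest stage nu can sit is position 5+1 = 6, and placing just those 5 first achieves it.

6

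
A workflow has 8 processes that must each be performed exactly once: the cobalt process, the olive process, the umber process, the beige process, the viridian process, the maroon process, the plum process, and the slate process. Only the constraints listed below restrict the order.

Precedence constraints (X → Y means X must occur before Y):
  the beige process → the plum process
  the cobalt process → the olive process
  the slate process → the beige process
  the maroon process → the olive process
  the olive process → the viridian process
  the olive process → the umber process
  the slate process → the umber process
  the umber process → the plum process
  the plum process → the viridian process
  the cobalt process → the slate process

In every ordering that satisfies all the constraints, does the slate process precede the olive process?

No

The slate process and the olive process are not related by any chain of constraints.
There exist valid orderings with the olive process before the slate process, so the slate process is not required to come first.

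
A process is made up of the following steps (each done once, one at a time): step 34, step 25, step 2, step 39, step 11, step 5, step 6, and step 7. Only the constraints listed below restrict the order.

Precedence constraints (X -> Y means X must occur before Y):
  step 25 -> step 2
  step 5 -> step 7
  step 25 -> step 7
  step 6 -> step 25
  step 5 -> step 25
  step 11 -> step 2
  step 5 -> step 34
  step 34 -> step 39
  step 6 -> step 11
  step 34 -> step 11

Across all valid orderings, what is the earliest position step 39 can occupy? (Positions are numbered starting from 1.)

3

Every step that must precede step 39 has to come before it. Tracing all chains that end at step 39, those steps are: step 34, step 5 — 2 in total.
So at minimum 2 steps come before step 39, putting step 39 no earlier than position 3. That position is achievable by scheduling exactly those predecessors first.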